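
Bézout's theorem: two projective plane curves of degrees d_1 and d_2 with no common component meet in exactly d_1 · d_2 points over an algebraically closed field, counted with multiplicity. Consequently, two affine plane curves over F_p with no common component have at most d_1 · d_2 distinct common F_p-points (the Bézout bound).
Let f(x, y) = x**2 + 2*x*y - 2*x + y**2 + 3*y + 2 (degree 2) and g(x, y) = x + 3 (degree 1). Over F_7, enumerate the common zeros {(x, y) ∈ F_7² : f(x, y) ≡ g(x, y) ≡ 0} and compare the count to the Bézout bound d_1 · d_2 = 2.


Common zeros: {(4, 4), (4, 6)}; count = 2; Bézout bound = 2.

deg(f) = 2, deg(g) = 1, so Bézout bound = 2.
Scan x ∈ F_7. For each x, list the y ∈ F_7 with f(x, y) ≡ 0 and those with g(x, y) ≡ 0 (mod 7); the common zeros in that column are the intersection.
  x = 0: f ≡ 0 at y ∈ {5, 6}; g ≡ 0 at y ∈ ∅; common: ∅.
  x = 1: f ≡ 0 at y ∈ {1}; g ≡ 0 at y ∈ ∅; common: ∅.
  x = 2: f ≡ 0 at y ∈ ∅; g ≡ 0 at y ∈ ∅; common: ∅.
  x = 3: f ≡ 0 at y ∈ ∅; g ≡ 0 at y ∈ ∅; common: ∅.
  x = 4: f ≡ 0 at y ∈ {4, 6}; g ≡ 0 at y ∈ {0, 1, 2, 3, 4, 5, 6}; common: {4, 6}.
  x = 5: f ≡ 0 at y ∈ ∅; g ≡ 0 at y ∈ ∅; common: ∅.
  x = 6: f ≡ 0 at y ∈ {1, 5}; g ≡ 0 at y ∈ ∅; common: ∅.
Collecting: common zeros = {(4, 4), (4, 6)}, so the count is 2.
Comparison with the Bézout bound: 2 ≤ 2 = deg(f)·deg(g), as expected for curves with no common component (the bound is attained).


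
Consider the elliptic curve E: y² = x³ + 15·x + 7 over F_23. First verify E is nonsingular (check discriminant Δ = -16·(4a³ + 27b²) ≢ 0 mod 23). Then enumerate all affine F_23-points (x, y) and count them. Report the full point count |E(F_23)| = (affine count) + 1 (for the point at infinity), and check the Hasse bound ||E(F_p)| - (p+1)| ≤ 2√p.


Affine points = {(1, 0), (4, 4), (4, 19), (5, 0), (7, 8), (7, 15), (8, 8), (8, 15), (11, 10), (11, 13), (12, 11), (12, 12), (17, 0), (20, 2), (20, 21)}; affine count = 15; |E(F_23)| = 16.

Discriminant check: Δ ∝ 4a³ + 27b² = 4·15³ + 27·7² = 4·3375 + 27·49 ≡ 11 (mod 23). Nonzero ⇒ E is nonsingular.
For each x ∈ F_23, compute rhs = x³ + 15·x + 7 mod 23, then count y ∈ F_23 with y² ≡ rhs.
  x = 0: rhs = 7, matching y values: none (0 points).
  x = 1: rhs = 0, matching y values: 0 (1 points).
  x = 2: rhs = 22, matching y values: none (0 points).
  x = 3: rhs = 10, matching y values: none (0 points).
  x = 4: rhs = 16, matching y values: 4, 19 (2 points).
  x = 5: rhs = 0, matching y values: 0 (1 points).
  x = 6: rhs = 14, matching y values: none (0 points).
  x = 7: rhs = 18, matching y values: 8, 15 (2 points).
  x = 8: rhs = 18, matching y values: 8, 15 (2 points).
  x = 9: rhs = 20, matching y values: none (0 points).
  x = 10: rhs = 7, matching y values: none (0 points).
  x = 11: rhs = 8, matching y values: 10, 13 (2 points).
  x = 12: rhs = 6, matching y values: 11, 12 (2 points).
  x = 13: rhs = 7, matching y values: none (0 points).
  x = 14: rhs = 17, matching y values: none (0 points).
  x = 15: rhs = 19, matching y values: none (0 points).
  x = 16: rhs = 19, matching y values: none (0 points).
  x = 17: rhs = 0, matching y values: 0 (1 points).
  x = 18: rhs = 14, matching y values: none (0 points).
  x = 19: rhs = 21, matching y values: none (0 points).
  x = 20: rhs = 4, matching y values: 2, 21 (2 points).
  x = 21: rhs = 15, matching y values: none (0 points).
  x = 22: rhs = 14, matching y values: none (0 points).
Total affine count: 15.
Full point count |E(F_23)| = 15 + 1 = 16.
Hasse bound: |16 − (23+1)| = |-8| = 8 ≤ 2√23 ≈ 9.5917 ✓.


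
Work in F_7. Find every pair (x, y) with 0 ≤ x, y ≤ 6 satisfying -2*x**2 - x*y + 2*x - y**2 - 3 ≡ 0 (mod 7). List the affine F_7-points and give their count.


Affine F_7-points: {(0, 2), (0, 5), (2, 0), (2, 5), (5, 1), (6, 0), (6, 1)}; count = 7.

For each of the 49 pairs (x, y) ∈ F_7², evaluate f(x, y) mod 7. Record the zeros.
  x = 0: [0↦4, 1↦3, 2↦0, 3↦2, 4↦2, 5↦0, 6↦3]  zeros at y ∈ {2, 5}
  x = 1: [0↦4, 1↦2, 2↦5, 3↦6, 4↦5, 5↦2, 6↦4]  zeros at y ∈ ∅
  x = 2: [0↦0, 1↦4, 2↦6, 3↦6, 4↦4, 5↦0, 6↦1]  zeros at y ∈ {0, 5}
  x = 3: [0↦6, 1↦2, 2↦3, 3↦2, 4↦6, 5↦1, 6↦1]  zeros at y ∈ ∅
  x = 4: [0↦1, 1↦3, 2↦3, 3↦1, 4↦4, 5↦5, 6↦4]  zeros at y ∈ ∅
  x = 5: [0↦6, 1↦0, 2↦6, 3↦3, 4↦5, 5↦5, 6↦3]  zeros at y ∈ {1}
  x = 6: [0↦0, 1↦0, 2↦5, 3↦1, 4↦2, 5↦1, 6↦5]  zeros at y ∈ {0, 1}
Collecting zeros: affine points = {(0, 2), (0, 5), (2, 0), (2, 5), (5, 1), (6, 0), (6, 1)}.
Total count |C(F_7)_aff| = 7.


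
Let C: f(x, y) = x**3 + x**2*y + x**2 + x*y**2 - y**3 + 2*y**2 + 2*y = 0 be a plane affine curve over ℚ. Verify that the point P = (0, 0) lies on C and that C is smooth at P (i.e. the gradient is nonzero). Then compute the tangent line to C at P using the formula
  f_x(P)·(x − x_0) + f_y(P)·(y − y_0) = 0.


Tangent line at P: 2*y = 0.

Step 1: f(0, 0) = 0, so P lies on C.
Step 2: partial derivatives
  f_x(x, y) = 3*x**2 + 2*x*y + 2*x + y**2, f_y(x, y) = x**2 + 2*x*y - 3*y**2 + 4*y + 2.
  f_x(P) = 0, f_y(P) = 2 (gradient nonzero, so P is smooth).
Step 3: tangent line at P: 0·(x − 0) + 2·(y − 0) = 0.
Expanding: 2*y = 0.


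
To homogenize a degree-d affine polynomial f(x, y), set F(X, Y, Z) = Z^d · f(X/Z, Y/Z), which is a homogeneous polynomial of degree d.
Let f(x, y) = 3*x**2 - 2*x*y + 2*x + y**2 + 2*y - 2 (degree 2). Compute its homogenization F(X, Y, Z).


F(X, Y, Z) = 3*X**2 - 2*X*Y + 2*X*Z + Y**2 + 2*Y*Z - 2*Z**2

deg(f) = 2.
Substitute x = X/Z, y = Y/Z into f, then multiply by Z^2.
  monomial 3·x^2·y^0 ↦ 3·X^2·Y^0·Z^0.
  monomial -2·x^1·y^1 ↦ -2·X^1·Y^1·Z^0.
  monomial 2·x^1·y^0 ↦ 2·X^1·Y^0·Z^1.
  monomial 1·x^0·y^2 ↦ 1·X^0·Y^2·Z^0.
  monomial 2·x^0·y^1 ↦ 2·X^0·Y^1·Z^1.
  monomial -2·x^0·y^0 ↦ -2·X^0·Y^0·Z^2.
Collecting: F(X, Y, Z) = 3*X**2 - 2*X*Y + 2*X*Z + Y**2 + 2*Y*Z - 2*Z**2.


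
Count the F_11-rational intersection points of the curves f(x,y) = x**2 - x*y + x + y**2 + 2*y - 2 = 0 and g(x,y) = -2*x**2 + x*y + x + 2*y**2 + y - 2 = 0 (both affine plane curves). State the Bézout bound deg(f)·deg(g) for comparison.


Common zeros: {(3, 8)}; count = 1; Bézout bound = 4.

deg(f) = 2, deg(g) = 2, so Bézout bound = 4.
Scan x ∈ F_11. For each x, list the y ∈ F_11 with f(x, y) ≡ 0 and those with g(x, y) ≡ 0 (mod 11); the common zeros in that column are the intersection.
  x = 0: f ≡ 0 at y ∈ {4, 5}; g ≡ 0 at y ∈ ∅; common: ∅.
  x = 1: f ≡ 0 at y ∈ {0, 10}; g ≡ 0 at y ∈ ∅; common: ∅.
  x = 2: f ≡ 0 at y ∈ ∅; g ≡ 0 at y ∈ ∅; common: ∅.
  x = 3: f ≡ 0 at y ∈ {4, 8}; g ≡ 0 at y ∈ {1, 8}; common: {8}.
  x = 4: f ≡ 0 at y ∈ {5, 8}; g ≡ 0 at y ∈ {4, 10}; common: ∅.
  x = 5: f ≡ 0 at y ∈ ∅; g ≡ 0 at y ∈ {3, 5}; common: ∅.
  x = 6: f ≡ 0 at y ∈ ∅; g ≡ 0 at y ∈ ∅; common: ∅.
  x = 7: f ≡ 0 at y ∈ ∅; g ≡ 0 at y ∈ {8, 10}; common: ∅.
  x = 8: f ≡ 0 at y ∈ {7, 10}; g ≡ 0 at y ∈ {3, 9}; common: ∅.
  x = 9: f ≡ 0 at y ∈ {0, 7}; g ≡ 0 at y ∈ {1, 5}; common: ∅.
  x = 10: f ≡ 0 at y ∈ ∅; g ≡ 0 at y ∈ ∅; common: ∅.
Collecting: common zeros = {(3, 8)}, so the count is 1.
Comparison with the Bézout bound: 1 ≤ 4 = deg(f)·deg(g), as expected for curves with no common component (the affine F_11-count falls short of the bound because intersections may lie at infinity, over extension fields, or carry multiplicity).


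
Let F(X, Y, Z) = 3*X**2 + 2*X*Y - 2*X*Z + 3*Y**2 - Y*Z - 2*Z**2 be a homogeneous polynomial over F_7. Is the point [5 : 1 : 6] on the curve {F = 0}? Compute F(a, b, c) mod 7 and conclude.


F(5,1,6) ≡ 6 (mod 7); P is NOT on the curve.

Evaluate F(5, 1, 6) term-by-term (mod 7).
  3*X**2 ↦ 3·25·1·1 = 75
  2*X*Y ↦ 2·5·1·1 = 10
  -2*X*Z ↦ -2·5·1·6 = -60
  3*Y**2 ↦ 3·1·1·1 = 3
  -Y*Z ↦ -1·1·1·6 = -6
  -2*Z**2 ↦ -2·1·1·36 = -72
Sum: F(5, 1, 6) = (75) + (10) + (-60) + (3) + (-6) + (-72) = -50.
Reducing mod 7: -50 ≡ 6 (mod 7).
Since F(a, b, c) ≡ 6 ≠ 0 (mod 7), P does NOT lie on the curve.


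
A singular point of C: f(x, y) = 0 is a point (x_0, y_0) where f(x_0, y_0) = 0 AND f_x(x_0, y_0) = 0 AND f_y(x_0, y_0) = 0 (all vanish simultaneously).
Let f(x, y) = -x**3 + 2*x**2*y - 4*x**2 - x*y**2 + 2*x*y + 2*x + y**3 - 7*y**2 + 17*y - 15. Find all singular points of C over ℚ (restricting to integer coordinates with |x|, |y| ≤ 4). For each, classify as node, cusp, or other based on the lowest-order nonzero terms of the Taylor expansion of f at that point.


Singular points: {(1, 3)}; classification: node.

Compute partial derivatives:
  f_x = -3*x**2 + 4*x*y - 8*x - y**2 + 2*y + 2.
  f_y = 2*x**2 - 2*x*y + 2*x + 3*y**2 - 14*y + 17.
Scan x_0 ∈ {−4, ..., 4}. For each x_0, f_y(x_0, y) is a polynomial in y; find its integer roots y ∈ {−4, ..., 4}, then test f_x and f at those candidates.
  x = -4: f_y(-4, y) = 3*y**2 - 6*y + 41; no integer root y with |y| ≤ 4.
  x = -3: f_y(-3, y) = 3*y**2 - 8*y + 29; no integer root y with |y| ≤ 4.
  x = -2: f_y(-2, y) = 3*y**2 - 10*y + 21; no integer root y with |y| ≤ 4.
  x = -1: f_y(-1, y) = 3*y**2 - 12*y + 17; no integer root y with |y| ≤ 4.
  x = 0: f_y(0, y) = 3*y**2 - 14*y + 17; no integer root y with |y| ≤ 4.
  x = 1: f_y(1, y) = 3*y**2 - 16*y + 21; vanishes at y ∈ {3}. (1, 3): f_x = 0, f = 0 — SINGULAR.
  x = 2: f_y(2, y) = 3*y**2 - 18*y + 29; no integer root y with |y| ≤ 4.
  x = 3: f_y(3, y) = 3*y**2 - 20*y + 41; no integer root y with |y| ≤ 4.
  x = 4: f_y(4, y) = 3*y**2 - 22*y + 57; no integer root y with |y| ≤ 4.
Only singular point on the grid: (1, 3).
Classify: substitute x = 1 + u, y = 3 + v and expand: f = -u**3 + 2*u**2*v - u**2 - u*v**2 + v**3 + v**2.
No constant or linear terms (consistent with a singular point). Quadratic part: -u**2 + v**2. Cubic part: -u**3 + 2*u**2*v - u*v**2 + v**3.
The quadratic part v**2 - u**2 = (v − u)(v + u) splits into two distinct linear factors, so there are two distinct tangent lines y − 3 = ±(x − 1) — this is a node (ordinary double point).
Classification: node.


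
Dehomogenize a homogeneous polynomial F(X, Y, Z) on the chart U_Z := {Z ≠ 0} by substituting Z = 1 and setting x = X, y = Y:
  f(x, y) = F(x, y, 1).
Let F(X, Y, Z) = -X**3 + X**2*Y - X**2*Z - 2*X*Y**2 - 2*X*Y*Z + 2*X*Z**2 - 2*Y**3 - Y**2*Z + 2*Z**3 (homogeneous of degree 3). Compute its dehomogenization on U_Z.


f(x, y) = -x**3 + x**2*y - x**2 - 2*x*y**2 - 2*x*y + 2*x - 2*y**3 - y**2 + 2

On U_Z we set Z = 1. Each monomial c·X^i·Y^j·Z^k in F becomes c·x^i·y^j·1^k = c·x^i·y^j.
Substituting Z = 1: F(X, Y, 1) = -x**3 + x**2*y - x**2 - 2*x*y**2 - 2*x*y + 2*x - 2*y**3 - y**2 + 2.
Note: deg(f) ≤ deg(F) = 3; strict inequality happens when F is divisible by Z (lost terms).


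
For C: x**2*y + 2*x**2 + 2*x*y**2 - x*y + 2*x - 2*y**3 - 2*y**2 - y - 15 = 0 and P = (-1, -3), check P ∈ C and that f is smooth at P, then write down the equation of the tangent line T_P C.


Tangent line at P: 25*x - 29*y - 62 = 0.

Step 1: f(-1, -3) = 0, so P lies on C.
Step 2: partial derivatives
  f_x(x, y) = 2*x*y + 4*x + 2*y**2 - y + 2, f_y(x, y) = x**2 + 4*x*y - x - 6*y**2 - 4*y - 1.
  f_x(P) = 25, f_y(P) = -29 (gradient nonzero, so P is smooth).
Step 3: tangent line at P: 25·(x − -1) + -29·(y − -3) = 0.
Expanding: 25*x - 29*y - 62 = 0.


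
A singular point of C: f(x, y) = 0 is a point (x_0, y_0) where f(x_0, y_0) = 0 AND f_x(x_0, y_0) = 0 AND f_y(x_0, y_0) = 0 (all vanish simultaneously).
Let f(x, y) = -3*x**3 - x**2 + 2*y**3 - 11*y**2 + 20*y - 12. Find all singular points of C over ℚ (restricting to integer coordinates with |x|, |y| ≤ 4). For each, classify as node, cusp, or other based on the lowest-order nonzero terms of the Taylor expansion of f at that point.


Singular points: {(0, 2)}; classification: node.

Compute partial derivatives:
  f_x = -9*x**2 - 2*x.
  f_y = 6*y**2 - 22*y + 20.
Scan x_0 ∈ {−4, ..., 4}. For each x_0, f_y(x_0, y) is a polynomial in y; find its integer roots y ∈ {−4, ..., 4}, then test f_x and f at those candidates.
  x = -4: f_y(-4, y) = 6*y**2 - 22*y + 20; vanishes at y ∈ {2}. (-4, 2): f_x = -136 ≠ 0.
  x = -3: f_y(-3, y) = 6*y**2 - 22*y + 20; vanishes at y ∈ {2}. (-3, 2): f_x = -75 ≠ 0.
  x = -2: f_y(-2, y) = 6*y**2 - 22*y + 20; vanishes at y ∈ {2}. (-2, 2): f_x = -32 ≠ 0.
  x = -1: f_y(-1, y) = 6*y**2 - 22*y + 20; vanishes at y ∈ {2}. (-1, 2): f_x = -7 ≠ 0.
  x = 0: f_y(0, y) = 6*y**2 - 22*y + 20; vanishes at y ∈ {2}. (0, 2): f_x = 0, f = 0 — SINGULAR.
  x = 1: f_y(1, y) = 6*y**2 - 22*y + 20; vanishes at y ∈ {2}. (1, 2): f_x = -11 ≠ 0.
  x = 2: f_y(2, y) = 6*y**2 - 22*y + 20; vanishes at y ∈ {2}. (2, 2): f_x = -40 ≠ 0.
  x = 3: f_y(3, y) = 6*y**2 - 22*y + 20; vanishes at y ∈ {2}. (3, 2): f_x = -87 ≠ 0.
  x = 4: f_y(4, y) = 6*y**2 - 22*y + 20; vanishes at y ∈ {2}. (4, 2): f_x = -152 ≠ 0.
Only singular point on the grid: (0, 2).
Classify: substitute x = 0 + u, y = 2 + v and expand: f = -3*u**3 - u**2 + 2*v**3 + v**2.
No constant or linear terms (consistent with a singular point). Quadratic part: -u**2 + v**2. Cubic part: -3*u**3 + 2*v**3.
The quadratic part v**2 - u**2 = (v − u)(v + u) splits into two distinct linear factors, so there are two distinct tangent lines y − 2 = ±(x − 0) — this is a node (ordinary double point).
Classification: node.


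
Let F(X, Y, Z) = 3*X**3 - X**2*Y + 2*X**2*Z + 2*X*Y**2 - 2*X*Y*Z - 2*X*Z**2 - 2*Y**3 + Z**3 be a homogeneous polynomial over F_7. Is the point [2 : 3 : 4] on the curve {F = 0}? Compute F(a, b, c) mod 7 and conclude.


F(2,3,4) ≡ 6 (mod 7); P is NOT on the curve.

Evaluate F(2, 3, 4) term-by-term (mod 7).
  3*X**3 ↦ 3·8·1·1 = 24
  -X**2*Y ↦ -1·4·3·1 = -12
  2*X**2*Z ↦ 2·4·1·4 = 32
  2*X*Y**2 ↦ 2·2·9·1 = 36
  -2*X*Y*Z ↦ -2·2·3·4 = -48
  -2*X*Z**2 ↦ -2·2·1·16 = -64
  -2*Y**3 ↦ -2·1·27·1 = -54
  Z**3 ↦ 1·1·1·64 = 64
Sum: F(2, 3, 4) = (24) + (-12) + (32) + (36) + (-48) + (-64) + (-54) + (64) = -22.
Reducing mod 7: -22 ≡ 6 (mod 7).
Since F(a, b, c) ≡ 6 ≠ 0 (mod 7), P does NOT lie on the curve.


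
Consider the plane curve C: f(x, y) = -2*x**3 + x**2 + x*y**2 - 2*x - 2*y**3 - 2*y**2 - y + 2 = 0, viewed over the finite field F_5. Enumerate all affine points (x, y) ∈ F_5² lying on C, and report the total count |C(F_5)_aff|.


Affine F_5-points: {(1, 1), (3, 4)}; count = 2.

For each of the 25 pairs (x, y) ∈ F_5², evaluate f(x, y) mod 5. Record the zeros.
  x = 0: [0↦2, 1↦2, 2↦1, 3↦2, 4↦3]  zeros at y ∈ ∅
  x = 1: [0↦4, 1↦0, 2↦2, 3↦3, 4↦1]  zeros at y ∈ {1}
  x = 2: [0↦1, 1↦3, 2↦3, 3↦4, 4↦4]  zeros at y ∈ ∅
  x = 3: [0↦1, 1↦4, 2↦2, 3↦3, 4↦0]  zeros at y ∈ {4}
  x = 4: [0↦2, 1↦1, 2↦2, 3↦3, 4↦2]  zeros at y ∈ ∅
Collecting zeros: affine points = {(1, 1), (3, 4)}.
Total count |C(F_5)_aff| = 2.


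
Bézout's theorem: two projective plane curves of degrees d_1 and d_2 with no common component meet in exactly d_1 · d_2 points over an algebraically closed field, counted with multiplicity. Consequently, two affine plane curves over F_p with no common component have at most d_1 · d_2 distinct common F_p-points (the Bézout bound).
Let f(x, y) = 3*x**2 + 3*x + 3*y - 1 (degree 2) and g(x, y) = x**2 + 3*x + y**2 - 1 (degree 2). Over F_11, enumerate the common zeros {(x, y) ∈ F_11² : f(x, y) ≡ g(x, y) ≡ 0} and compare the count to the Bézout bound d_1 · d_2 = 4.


Common zeros: {(5, 7)}; count = 1; Bézout bound = 4.

deg(f) = 2, deg(g) = 2, so Bézout bound = 4.
Scan x ∈ F_11. For each x, list the y ∈ F_11 with f(x, y) ≡ 0 and those with g(x, y) ≡ 0 (mod 11); the common zeros in that column are the intersection.
  x = 0: f ≡ 0 at y ∈ {4}; g ≡ 0 at y ∈ {1, 10}; common: ∅.
  x = 1: f ≡ 0 at y ∈ {2}; g ≡ 0 at y ∈ ∅; common: ∅.
  x = 2: f ≡ 0 at y ∈ {9}; g ≡ 0 at y ∈ ∅; common: ∅.
  x = 3: f ≡ 0 at y ∈ {3}; g ≡ 0 at y ∈ {4, 7}; common: ∅.
  x = 4: f ≡ 0 at y ∈ {6}; g ≡ 0 at y ∈ ∅; common: ∅.
  x = 5: f ≡ 0 at y ∈ {7}; g ≡ 0 at y ∈ {4, 7}; common: {7}.
  x = 6: f ≡ 0 at y ∈ {6}; g ≡ 0 at y ∈ ∅; common: ∅.
  x = 7: f ≡ 0 at y ∈ {3}; g ≡ 0 at y ∈ ∅; common: ∅.
  x = 8: f ≡ 0 at y ∈ {9}; g ≡ 0 at y ∈ {1, 10}; common: ∅.
  x = 9: f ≡ 0 at y ∈ {2}; g ≡ 0 at y ∈ {5, 6}; common: ∅.
  x = 10: f ≡ 0 at y ∈ {4}; g ≡ 0 at y ∈ {5, 6}; common: ∅.
Collecting: common zeros = {(5, 7)}, so the count is 1.
Comparison with the Bézout bound: 1 ≤ 4 = deg(f)·deg(g), as expected for curves with no common component (the affine F_11-count falls short of the bound because intersections may lie at infinity, over extension fields, or carry multiplicity).


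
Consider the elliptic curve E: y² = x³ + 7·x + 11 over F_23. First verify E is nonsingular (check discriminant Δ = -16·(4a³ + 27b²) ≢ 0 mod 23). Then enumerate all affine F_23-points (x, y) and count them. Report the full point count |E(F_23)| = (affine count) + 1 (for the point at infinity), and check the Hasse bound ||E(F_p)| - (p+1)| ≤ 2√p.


Affine points = {(3, 6), (3, 17), (6, 4), (6, 19), (7, 9), (7, 14), (8, 2), (8, 21), (10, 0), (11, 4), (11, 19), (12, 11), (12, 12), (14, 1), (14, 22), (15, 8), (15, 15), (17, 11), (17, 12), (18, 9), (18, 14), (20, 3), (20, 20), (21, 9), (21, 14), (22, 7), (22, 16)}; affine count = 27; |E(F_23)| = 28.

Discriminant check: Δ ∝ 4a³ + 27b² = 4·7³ + 27·11² = 4·343 + 27·121 ≡ 16 (mod 23). Nonzero ⇒ E is nonsingular.
For each x ∈ F_23, compute rhs = x³ + 7·x + 11 mod 23, then count y ∈ F_23 with y² ≡ rhs.
  x = 0: rhs = 11, matching y values: none (0 points).
  x = 1: rhs = 19, matching y values: none (0 points).
  x = 2: rhs = 10, matching y values: none (0 points).
  x = 3: rhs = 13, matching y values: 6, 17 (2 points).
  x = 4: rhs = 11, matching y values: none (0 points).
  x = 5: rhs = 10, matching y values: none (0 points).
  x = 6: rhs = 16, matching y values: 4, 19 (2 points).
  x = 7: rhs = 12, matching y values: 9, 14 (2 points).
  x = 8: rhs = 4, matching y values: 2, 21 (2 points).
  x = 9: rhs = 21, matching y values: none (0 points).
  x = 10: rhs = 0, matching y values: 0 (1 points).
  x = 11: rhs = 16, matching y values: 4, 19 (2 points).
  x = 12: rhs = 6, matching y values: 11, 12 (2 points).
  x = 13: rhs = 22, matching y values: none (0 points).
  x = 14: rhs = 1, matching y values: 1, 22 (2 points).
  x = 15: rhs = 18, matching y values: 8, 15 (2 points).
  x = 16: rhs = 10, matching y values: none (0 points).
  x = 17: rhs = 6, matching y values: 11, 12 (2 points).
  x = 18: rhs = 12, matching y values: 9, 14 (2 points).
  x = 19: rhs = 11, matching y values: none (0 points).
  x = 20: rhs = 9, matching y values: 3, 20 (2 points).
  x = 21: rhs = 12, matching y values: 9, 14 (2 points).
  x = 22: rhs = 3, matching y values: 7, 16 (2 points).
Total affine count: 27.
Full point count |E(F_23)| = 27 + 1 = 28.
Hasse bound: |28 − (23+1)| = |4| = 4 ≤ 2√23 ≈ 9.5917 ✓.


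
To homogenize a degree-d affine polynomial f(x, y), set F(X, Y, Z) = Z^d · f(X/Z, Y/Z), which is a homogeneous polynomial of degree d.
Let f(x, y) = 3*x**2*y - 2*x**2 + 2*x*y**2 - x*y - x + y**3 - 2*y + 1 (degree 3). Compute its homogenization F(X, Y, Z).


F(X, Y, Z) = 3*X**2*Y - 2*X**2*Z + 2*X*Y**2 - X*Y*Z - X*Z**2 + Y**3 - 2*Y*Z**2 + Z**3

deg(f) = 3.
Substitute x = X/Z, y = Y/Z into f, then multiply by Z^3.
  monomial 3·x^2·y^1 ↦ 3·X^2·Y^1·Z^0.
  monomial -2·x^2·y^0 ↦ -2·X^2·Y^0·Z^1.
  monomial 2·x^1·y^2 ↦ 2·X^1·Y^2·Z^0.
  monomial -1·x^1·y^1 ↦ -1·X^1·Y^1·Z^1.
  monomial -1·x^1·y^0 ↦ -1·X^1·Y^0·Z^2.
  monomial 1·x^0·y^3 ↦ 1·X^0·Y^3·Z^0.
  monomial -2·x^0·y^1 ↦ -2·X^0·Y^1·Z^2.
  monomial 1·x^0·y^0 ↦ 1·X^0·Y^0·Z^3.
Collecting: F(X, Y, Z) = 3*X**2*Y - 2*X**2*Z + 2*X*Y**2 - X*Y*Z - X*Z**2 + Y**3 - 2*Y*Z**2 + Z**3.


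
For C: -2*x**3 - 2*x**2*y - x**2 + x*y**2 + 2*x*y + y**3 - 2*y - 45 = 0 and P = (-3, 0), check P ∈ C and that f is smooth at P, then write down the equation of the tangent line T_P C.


Tangent line at P: -48*x - 26*y - 144 = 0.

Step 1: f(-3, 0) = 0, so P lies on C.
Step 2: partial derivatives
  f_x(x, y) = -6*x**2 - 4*x*y - 2*x + y**2 + 2*y, f_y(x, y) = -2*x**2 + 2*x*y + 2*x + 3*y**2 - 2.
  f_x(P) = -48, f_y(P) = -26 (gradient nonzero, so P is smooth).
Step 3: tangent line at P: -48·(x − -3) + -26·(y − 0) = 0.
Expanding: -48*x - 26*y - 144 = 0.


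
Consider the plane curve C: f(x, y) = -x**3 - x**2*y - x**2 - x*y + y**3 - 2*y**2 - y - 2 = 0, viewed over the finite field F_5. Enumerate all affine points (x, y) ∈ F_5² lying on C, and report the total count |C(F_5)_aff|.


Affine F_5-points: {(1, 2), (2, 4)}; count = 2.

For each of the 25 pairs (x, y) ∈ F_5², evaluate f(x, y) mod 5. Record the zeros.
  x = 0: [0↦3, 1↦1, 2↦1, 3↦4, 4↦1]  zeros at y ∈ ∅
  x = 1: [0↦1, 1↦2, 2↦0, 3↦1, 4↦1]  zeros at y ∈ {2}
  x = 2: [0↦1, 1↦3, 2↦2, 3↦4, 4↦0]  zeros at y ∈ {4}
  x = 3: [0↦2, 1↦3, 2↦1, 3↦2, 4↦2]  zeros at y ∈ ∅
  x = 4: [0↦3, 1↦1, 2↦1, 3↦4, 4↦1]  zeros at y ∈ ∅
Collecting zeros: affine points = {(1, 2), (2, 4)}.
Total count |C(F_5)_aff| = 2.


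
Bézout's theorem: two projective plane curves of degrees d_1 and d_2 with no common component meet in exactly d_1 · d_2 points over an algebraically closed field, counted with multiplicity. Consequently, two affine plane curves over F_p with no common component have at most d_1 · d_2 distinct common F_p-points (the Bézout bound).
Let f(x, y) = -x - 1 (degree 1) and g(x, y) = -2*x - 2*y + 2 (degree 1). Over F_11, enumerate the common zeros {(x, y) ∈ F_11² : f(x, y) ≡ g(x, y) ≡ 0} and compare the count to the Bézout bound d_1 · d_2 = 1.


Common zeros: {(10, 2)}; count = 1; Bézout bound = 1.

deg(f) = 1, deg(g) = 1, so Bézout bound = 1.
Scan x ∈ F_11. For each x, list the y ∈ F_11 with f(x, y) ≡ 0 and those with g(x, y) ≡ 0 (mod 11); the common zeros in that column are the intersection.
  x = 0: f ≡ 0 at y ∈ ∅; g ≡ 0 at y ∈ {1}; common: ∅.
  x = 1: f ≡ 0 at y ∈ ∅; g ≡ 0 at y ∈ {0}; common: ∅.
  x = 2: f ≡ 0 at y ∈ ∅; g ≡ 0 at y ∈ {10}; common: ∅.
  x = 3: f ≡ 0 at y ∈ ∅; g ≡ 0 at y ∈ {9}; common: ∅.
  x = 4: f ≡ 0 at y ∈ ∅; g ≡ 0 at y ∈ {8}; common: ∅.
  x = 5: f ≡ 0 at y ∈ ∅; g ≡ 0 at y ∈ {7}; common: ∅.
  x = 6: f ≡ 0 at y ∈ ∅; g ≡ 0 at y ∈ {6}; common: ∅.
  x = 7: f ≡ 0 at y ∈ ∅; g ≡ 0 at y ∈ {5}; common: ∅.
  x = 8: f ≡ 0 at y ∈ ∅; g ≡ 0 at y ∈ {4}; common: ∅.
  x = 9: f ≡ 0 at y ∈ ∅; g ≡ 0 at y ∈ {3}; common: ∅.
  x = 10: f ≡ 0 at y ∈ {0, 1, 2, 3, 4, 5, 6, 7, 8, 9, 10}; g ≡ 0 at y ∈ {2}; common: {2}.
Collecting: common zeros = {(10, 2)}, so the count is 1.
Comparison with the Bézout bound: 1 ≤ 1 = deg(f)·deg(g), as expected for curves with no common component (the bound is attained).


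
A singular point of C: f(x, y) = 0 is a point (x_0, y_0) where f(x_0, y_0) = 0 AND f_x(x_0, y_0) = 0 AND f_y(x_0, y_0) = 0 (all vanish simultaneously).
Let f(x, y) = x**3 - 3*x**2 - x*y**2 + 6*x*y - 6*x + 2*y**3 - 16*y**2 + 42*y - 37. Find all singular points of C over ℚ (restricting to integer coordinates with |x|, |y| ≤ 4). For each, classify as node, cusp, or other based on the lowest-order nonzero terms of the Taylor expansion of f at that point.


Singular points: {(1, 3)}; classification: cusp.

Compute partial derivatives:
  f_x = 3*x**2 - 6*x - y**2 + 6*y - 6.
  f_y = -2*x*y + 6*x + 6*y**2 - 32*y + 42.
Scan x_0 ∈ {−4, ..., 4}. For each x_0, f_y(x_0, y) is a polynomial in y; find its integer roots y ∈ {−4, ..., 4}, then test f_x and f at those candidates.
  x = -4: f_y(-4, y) = 6*y**2 - 24*y + 18; vanishes at y ∈ {1, 3}. (-4, 1): f_x = 71 ≠ 0; (-4, 3): f_x = 75 ≠ 0.
  x = -3: f_y(-3, y) = 6*y**2 - 26*y + 24; vanishes at y ∈ {3}. (-3, 3): f_x = 48 ≠ 0.
  x = -2: f_y(-2, y) = 6*y**2 - 28*y + 30; vanishes at y ∈ {3}. (-2, 3): f_x = 27 ≠ 0.
  x = -1: f_y(-1, y) = 6*y**2 - 30*y + 36; vanishes at y ∈ {2, 3}. (-1, 2): f_x = 11 ≠ 0; (-1, 3): f_x = 12 ≠ 0.
  x = 0: f_y(0, y) = 6*y**2 - 32*y + 42; vanishes at y ∈ {3}. (0, 3): f_x = 3 ≠ 0.
  x = 1: f_y(1, y) = 6*y**2 - 34*y + 48; vanishes at y ∈ {3}. (1, 3): f_x = 0, f = 0 — SINGULAR.
  x = 2: f_y(2, y) = 6*y**2 - 36*y + 54; vanishes at y ∈ {3}. (2, 3): f_x = 3 ≠ 0.
  x = 3: f_y(3, y) = 6*y**2 - 38*y + 60; vanishes at y ∈ {3}. (3, 3): f_x = 12 ≠ 0.
  x = 4: f_y(4, y) = 6*y**2 - 40*y + 66; vanishes at y ∈ {3}. (4, 3): f_x = 27 ≠ 0.
Only singular point on the grid: (1, 3).
Classify: substitute x = 1 + u, y = 3 + v and expand: f = u**3 - u*v**2 + 2*v**3 + v**2.
No constant or linear terms (consistent with a singular point). Quadratic part: v**2. Cubic part: u**3 - u*v**2 + 2*v**3.
The quadratic part v**2 is a perfect square, so there is a single (double) tangent line v = 0, i.e. y = 3. Restricting the cubic part to that line (v = 0) leaves u**3 ≠ 0, so f is not divisible by v and the branch is v² ≈ -u**3 to lowest order — this is a cusp.
Classification: cusp.


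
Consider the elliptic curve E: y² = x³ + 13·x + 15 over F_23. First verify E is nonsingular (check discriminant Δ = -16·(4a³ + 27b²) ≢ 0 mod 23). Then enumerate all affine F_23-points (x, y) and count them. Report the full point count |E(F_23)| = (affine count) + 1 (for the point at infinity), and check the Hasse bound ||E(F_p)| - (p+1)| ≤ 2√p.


Affine points = {(1, 11), (1, 12), (2, 7), (2, 16), (3, 9), (3, 14), (4, 4), (4, 19), (7, 9), (7, 14), (10, 8), (10, 15), (12, 6), (12, 17), (13, 9), (13, 14), (16, 8), (16, 15), (18, 3), (18, 20), (20, 8), (20, 15), (21, 2), (21, 21), (22, 1), (22, 22)}; affine count = 26; |E(F_23)| = 27.

Discriminant check: Δ ∝ 4a³ + 27b² = 4·13³ + 27·15² = 4·2197 + 27·225 ≡ 5 (mod 23). Nonzero ⇒ E is nonsingular.
For each x ∈ F_23, compute rhs = x³ + 13·x + 15 mod 23, then count y ∈ F_23 with y² ≡ rhs.
  x = 0: rhs = 15, matching y values: none (0 points).
  x = 1: rhs = 6, matching y values: 11, 12 (2 points).
  x = 2: rhs = 3, matching y values: 7, 16 (2 points).
  x = 3: rhs = 12, matching y values: 9, 14 (2 points).
  x = 4: rhs = 16, matching y values: 4, 19 (2 points).
  x = 5: rhs = 21, matching y values: none (0 points).
  x = 6: rhs = 10, matching y values: none (0 points).
  x = 7: rhs = 12, matching y values: 9, 14 (2 points).
  x = 8: rhs = 10, matching y values: none (0 points).
  x = 9: rhs = 10, matching y values: none (0 points).
  x = 10: rhs = 18, matching y values: 8, 15 (2 points).
  x = 11: rhs = 17, matching y values: none (0 points).
  x = 12: rhs = 13, matching y values: 6, 17 (2 points).
  x = 13: rhs = 12, matching y values: 9, 14 (2 points).
  x = 14: rhs = 20, matching y values: none (0 points).
  x = 15: rhs = 20, matching y values: none (0 points).
  x = 16: rhs = 18, matching y values: 8, 15 (2 points).
  x = 17: rhs = 20, matching y values: none (0 points).
  x = 18: rhs = 9, matching y values: 3, 20 (2 points).
  x = 19: rhs = 14, matching y values: none (0 points).
  x = 20: rhs = 18, matching y values: 8, 15 (2 points).
  x = 21: rhs = 4, matching y values: 2, 21 (2 points).
  x = 22: rhs = 1, matching y values: 1, 22 (2 points).
Total affine count: 26.
Full point count |E(F_23)| = 26 + 1 = 27.
Hasse bound: |27 − (23+1)| = |3| = 3 ≤ 2√23 ≈ 9.5917 ✓.


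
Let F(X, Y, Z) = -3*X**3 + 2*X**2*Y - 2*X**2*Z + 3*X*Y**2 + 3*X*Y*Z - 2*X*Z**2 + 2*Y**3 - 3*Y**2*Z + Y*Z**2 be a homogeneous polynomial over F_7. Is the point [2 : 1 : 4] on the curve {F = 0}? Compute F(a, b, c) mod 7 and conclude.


F(2,1,4) ≡ 1 (mod 7); P is NOT on the curve.

Evaluate F(2, 1, 4) term-by-term (mod 7).
  -3*X**3 ↦ -3·8·1·1 = -24
  2*X**2*Y ↦ 2·4·1·1 = 8
  -2*X**2*Z ↦ -2·4·1·4 = -32
  3*X*Y**2 ↦ 3·2·1·1 = 6
  3*X*Y*Z ↦ 3·2·1·4 = 24
  -2*X*Z**2 ↦ -2·2·1·16 = -64
  2*Y**3 ↦ 2·1·1·1 = 2
  -3*Y**2*Z ↦ -3·1·1·4 = -12
  Y*Z**2 ↦ 1·1·1·16 = 16
Sum: F(2, 1, 4) = (-24) + (8) + (-32) + (6) + (24) + (-64) + (2) + (-12) + (16) = -76.
Reducing mod 7: -76 ≡ 1 (mod 7).
Since F(a, b, c) ≡ 1 ≠ 0 (mod 7), P does NOT lie on the curve.


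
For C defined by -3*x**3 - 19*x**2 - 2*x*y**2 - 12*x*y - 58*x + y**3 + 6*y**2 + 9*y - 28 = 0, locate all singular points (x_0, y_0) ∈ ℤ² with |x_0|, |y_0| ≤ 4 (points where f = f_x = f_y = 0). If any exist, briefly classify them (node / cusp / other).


Singular points: {(-2, -3)}; classification: node.

Compute partial derivatives:
  f_x = -9*x**2 - 38*x - 2*y**2 - 12*y - 58.
  f_y = -4*x*y - 12*x + 3*y**2 + 12*y + 9.
Scan x_0 ∈ {−4, ..., 4}. For each x_0, f_y(x_0, y) is a polynomial in y; find its integer roots y ∈ {−4, ..., 4}, then test f_x and f at those candidates.
  x = -4: f_y(-4, y) = 3*y**2 + 28*y + 57; vanishes at y ∈ {-3}. (-4, -3): f_x = -32 ≠ 0.
  x = -3: f_y(-3, y) = 3*y**2 + 24*y + 45; vanishes at y ∈ {-3}. (-3, -3): f_x = -7 ≠ 0.
  x = -2: f_y(-2, y) = 3*y**2 + 20*y + 33; vanishes at y ∈ {-3}. (-2, -3): f_x = 0, f = 0 — SINGULAR.
  x = -1: f_y(-1, y) = 3*y**2 + 16*y + 21; vanishes at y ∈ {-3}. (-1, -3): f_x = -11 ≠ 0.
  x = 0: f_y(0, y) = 3*y**2 + 12*y + 9; vanishes at y ∈ {-3, -1}. (0, -3): f_x = -40 ≠ 0; (0, -1): f_x = -48 ≠ 0.
  x = 1: f_y(1, y) = 3*y**2 + 8*y - 3; vanishes at y ∈ {-3}. (1, -3): f_x = -87 ≠ 0.
  x = 2: f_y(2, y) = 3*y**2 + 4*y - 15; vanishes at y ∈ {-3}. (2, -3): f_x = -152 ≠ 0.
  x = 3: f_y(3, y) = 3*y**2 - 27; vanishes at y ∈ {-3, 3}. (3, -3): f_x = -235 ≠ 0; (3, 3): f_x = -307 ≠ 0.
  x = 4: f_y(4, y) = 3*y**2 - 4*y - 39; vanishes at y ∈ {-3}. (4, -3): f_x = -336 ≠ 0.
Only singular point on the grid: (-2, -3).
Classify: substitute x = -2 + u, y = -3 + v and expand: f = -3*u**3 - u**2 - 2*u*v**2 + v**3 + v**2.
No constant or linear terms (consistent with a singular point). Quadratic part: -u**2 + v**2. Cubic part: -3*u**3 - 2*u*v**2 + v**3.
The quadratic part v**2 - u**2 = (v − u)(v + u) splits into two distinct linear factors, so there are two distinct tangent lines y − -3 = ±(x − -2) — this is a node (ordinary double point).
Classification: node.


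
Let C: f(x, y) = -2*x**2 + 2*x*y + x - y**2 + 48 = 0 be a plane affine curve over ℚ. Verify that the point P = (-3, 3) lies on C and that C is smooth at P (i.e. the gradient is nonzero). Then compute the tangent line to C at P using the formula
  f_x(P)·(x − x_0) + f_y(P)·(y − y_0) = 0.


Tangent line at P: 19*x - 12*y + 93 = 0.

Step 1: f(-3, 3) = 0, so P lies on C.
Step 2: partial derivatives
  f_x(x, y) = -4*x + 2*y + 1, f_y(x, y) = 2*x - 2*y.
  f_x(P) = 19, f_y(P) = -12 (gradient nonzero, so P is smooth).
Step 3: tangent line at P: 19·(x − -3) + -12·(y − 3) = 0.
Expanding: 19*x - 12*y + 93 = 0.


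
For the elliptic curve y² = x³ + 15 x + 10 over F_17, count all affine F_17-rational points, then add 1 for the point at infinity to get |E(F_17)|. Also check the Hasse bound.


Affine points = {(1, 3), (1, 14), (4, 7), (4, 10), (7, 4), (7, 13), (8, 8), (8, 9), (10, 2), (10, 15)}; affine count = 10; |E(F_17)| = 11.

Discriminant check: Δ ∝ 4a³ + 27b² = 4·15³ + 27·10² = 4·3375 + 27·100 ≡ 16 (mod 17). Nonzero ⇒ E is nonsingular.
For each x ∈ F_17, compute rhs = x³ + 15·x + 10 mod 17, then count y ∈ F_17 with y² ≡ rhs.
  x = 0: rhs = 10, matching y values: none (0 points).
  x = 1: rhs = 9, matching y values: 3, 14 (2 points).
  x = 2: rhs = 14, matching y values: none (0 points).
  x = 3: rhs = 14, matching y values: none (0 points).
  x = 4: rhs = 15, matching y values: 7, 10 (2 points).
  x = 5: rhs = 6, matching y values: none (0 points).
  x = 6: rhs = 10, matching y values: none (0 points).
  x = 7: rhs = 16, matching y values: 4, 13 (2 points).
  x = 8: rhs = 13, matching y values: 8, 9 (2 points).
  x = 9: rhs = 7, matching y values: none (0 points).
  x = 10: rhs = 4, matching y values: 2, 15 (2 points).
  x = 11: rhs = 10, matching y values: none (0 points).
  x = 12: rhs = 14, matching y values: none (0 points).
  x = 13: rhs = 5, matching y values: none (0 points).
  x = 14: rhs = 6, matching y values: none (0 points).
  x = 15: rhs = 6, matching y values: none (0 points).
  x = 16: rhs = 11, matching y values: none (0 points).
Total affine count: 10.
Full point count |E(F_17)| = 10 + 1 = 11.
Hasse bound: |11 − (17+1)| = |-7| = 7 ≤ 2√17 ≈ 8.2462 ✓.


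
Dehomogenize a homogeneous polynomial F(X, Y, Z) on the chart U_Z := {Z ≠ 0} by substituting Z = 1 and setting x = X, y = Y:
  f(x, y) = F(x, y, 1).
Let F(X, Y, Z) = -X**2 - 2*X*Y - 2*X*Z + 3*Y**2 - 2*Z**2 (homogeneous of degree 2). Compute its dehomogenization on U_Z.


f(x, y) = -x**2 - 2*x*y - 2*x + 3*y**2 - 2

On U_Z we set Z = 1. Each monomial c·X^i·Y^j·Z^k in F becomes c·x^i·y^j·1^k = c·x^i·y^j.
Substituting Z = 1: F(X, Y, 1) = -x**2 - 2*x*y - 2*x + 3*y**2 - 2.
Note: deg(f) ≤ deg(F) = 2; strict inequality happens when F is divisible by Z (lost terms).


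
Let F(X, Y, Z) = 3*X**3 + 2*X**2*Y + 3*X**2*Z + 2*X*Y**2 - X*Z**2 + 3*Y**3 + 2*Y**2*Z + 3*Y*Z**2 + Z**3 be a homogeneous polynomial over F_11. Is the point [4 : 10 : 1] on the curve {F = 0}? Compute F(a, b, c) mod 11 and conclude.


F(4,10,1) ≡ 0 (mod 11); P is on the curve.

Evaluate F(4, 10, 1) term-by-term (mod 11).
  3*X**3 ↦ 3·64·1·1 = 192
  2*X**2*Y ↦ 2·16·10·1 = 320
  3*X**2*Z ↦ 3·16·1·1 = 48
  2*X*Y**2 ↦ 2·4·100·1 = 800
  -X*Z**2 ↦ -1·4·1·1 = -4
  3*Y**3 ↦ 3·1·1000·1 = 3000
  2*Y**2*Z ↦ 2·1·100·1 = 200
  3*Y*Z**2 ↦ 3·1·10·1 = 30
  Z**3 ↦ 1·1·1·1 = 1
Sum: F(4, 10, 1) = (192) + (320) + (48) + (800) + (-4) + (3000) + (200) + (30) + (1) = 4587.
Reducing mod 11: 4587 ≡ 0 (mod 11).
Since F(a, b, c) ≡ 0 (mod 11), P lies on the curve.


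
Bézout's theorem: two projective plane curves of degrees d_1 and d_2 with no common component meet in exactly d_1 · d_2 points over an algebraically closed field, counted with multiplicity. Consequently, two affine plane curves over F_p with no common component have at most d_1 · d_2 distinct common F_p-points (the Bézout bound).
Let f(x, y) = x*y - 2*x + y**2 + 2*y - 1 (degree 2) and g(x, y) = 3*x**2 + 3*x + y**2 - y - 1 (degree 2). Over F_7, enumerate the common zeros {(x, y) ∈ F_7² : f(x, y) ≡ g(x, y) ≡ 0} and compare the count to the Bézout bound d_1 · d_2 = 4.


Common zeros: {(1, 2), (3, 0), (5, 2)}; count = 3; Bézout bound = 4.

deg(f) = 2, deg(g) = 2, so Bézout bound = 4.
Scan x ∈ F_7. For each x, list the y ∈ F_7 with f(x, y) ≡ 0 and those with g(x, y) ≡ 0 (mod 7); the common zeros in that column are the intersection.
  x = 0: f ≡ 0 at y ∈ {2, 3}; g ≡ 0 at y ∈ ∅; common: ∅.
  x = 1: f ≡ 0 at y ∈ {2}; g ≡ 0 at y ∈ {2, 6}; common: {2}.
  x = 2: f ≡ 0 at y ∈ {1, 2}; g ≡ 0 at y ∈ ∅; common: ∅.
  x = 3: f ≡ 0 at y ∈ {0, 2}; g ≡ 0 at y ∈ {0, 1}; common: {0}.
  x = 4: f ≡ 0 at y ∈ {2, 6}; g ≡ 0 at y ∈ ∅; common: ∅.
  x = 5: f ≡ 0 at y ∈ {2, 5}; g ≡ 0 at y ∈ {2, 6}; common: {2}.
  x = 6: f ≡ 0 at y ∈ {2, 4}; g ≡ 0 at y ∈ ∅; common: ∅.
Collecting: common zeros = {(1, 2), (3, 0), (5, 2)}, so the count is 3.
Comparison with the Bézout bound: 3 ≤ 4 = deg(f)·deg(g), as expected for curves with no common component (the affine F_7-count falls short of the bound because intersections may lie at infinity, over extension fields, or carry multiplicity).


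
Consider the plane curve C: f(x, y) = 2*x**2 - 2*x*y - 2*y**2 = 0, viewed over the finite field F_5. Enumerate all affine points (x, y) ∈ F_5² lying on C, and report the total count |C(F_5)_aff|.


Affine F_5-points: {(0, 0), (1, 2), (2, 4), (3, 1), (4, 3)}; count = 5.

For each of the 25 pairs (x, y) ∈ F_5², evaluate f(x, y) mod 5. Record the zeros.
  x = 0: [0↦0, 1↦3, 2↦2, 3↦2, 4↦3]  zeros at y ∈ {0}
  x = 1: [0↦2, 1↦3, 2↦0, 3↦3, 4↦2]  zeros at y ∈ {2}
  x = 2: [0↦3, 1↦2, 2↦2, 3↦3, 4↦0]  zeros at y ∈ {4}
  x = 3: [0↦3, 1↦0, 2↦3, 3↦2, 4↦2]  zeros at y ∈ {1}
  x = 4: [0↦2, 1↦2, 2↦3, 3↦0, 4↦3]  zeros at y ∈ {3}
Collecting zeros: affine points = {(0, 0), (1, 2), (2, 4), (3, 1), (4, 3)}.
Total count |C(F_5)_aff| = 5.


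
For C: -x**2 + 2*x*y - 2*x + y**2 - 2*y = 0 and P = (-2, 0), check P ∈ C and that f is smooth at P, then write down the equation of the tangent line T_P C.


Tangent line at P: 2*x - 6*y + 4 = 0.

Step 1: f(-2, 0) = 0, so P lies on C.
Step 2: partial derivatives
  f_x(x, y) = -2*x + 2*y - 2, f_y(x, y) = 2*x + 2*y - 2.
  f_x(P) = 2, f_y(P) = -6 (gradient nonzero, so P is smooth).
Step 3: tangent line at P: 2·(x − -2) + -6·(y − 0) = 0.
Expanding: 2*x - 6*y + 4 = 0.


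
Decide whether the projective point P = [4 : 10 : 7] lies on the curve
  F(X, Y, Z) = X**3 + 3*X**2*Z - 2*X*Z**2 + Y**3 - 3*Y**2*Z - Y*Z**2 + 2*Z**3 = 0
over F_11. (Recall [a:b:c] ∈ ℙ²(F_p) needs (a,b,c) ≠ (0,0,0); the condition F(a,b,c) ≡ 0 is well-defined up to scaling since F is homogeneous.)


F(4,10,7) ≡ 6 (mod 11); P is NOT on the curve.

Evaluate F(4, 10, 7) term-by-term (mod 11).
  X**3 ↦ 1·64·1·1 = 64
  3*X**2*Z ↦ 3·16·1·7 = 336
  -2*X*Z**2 ↦ -2·4·1·49 = -392
  Y**3 ↦ 1·1·1000·1 = 1000
  -3*Y**2*Z ↦ -3·1·100·7 = -2100
  -Y*Z**2 ↦ -1·1·10·49 = -490
  2*Z**3 ↦ 2·1·1·343 = 686
Sum: F(4, 10, 7) = (64) + (336) + (-392) + (1000) + (-2100) + (-490) + (686) = -896.
Reducing mod 11: -896 ≡ 6 (mod 11).
Since F(a, b, c) ≡ 6 ≠ 0 (mod 11), P does NOT lie on the curve.


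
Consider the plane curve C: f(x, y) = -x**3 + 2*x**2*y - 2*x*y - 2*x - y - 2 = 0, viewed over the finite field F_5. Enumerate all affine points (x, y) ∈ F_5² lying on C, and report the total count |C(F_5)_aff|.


Affine F_5-points: {(0, 3), (1, 0), (2, 3), (3, 0), (4, 3)}; count = 5.

For each of the 25 pairs (x, y) ∈ F_5², evaluate f(x, y) mod 5. Record the zeros.
  x = 0: [0↦3, 1↦2, 2↦1, 3↦0, 4↦4]  zeros at y ∈ {3}
  x = 1: [0↦0, 1↦4, 2↦3, 3↦2, 4↦1]  zeros at y ∈ {0}
  x = 2: [0↦1, 1↦4, 2↦2, 3↦0, 4↦3]  zeros at y ∈ {3}
  x = 3: [0↦0, 1↦1, 2↦2, 3↦3, 4↦4]  zeros at y ∈ {0}
  x = 4: [0↦1, 1↦4, 2↦2, 3↦0, 4↦3]  zeros at y ∈ {3}
Collecting zeros: affine points = {(0, 3), (1, 0), (2, 3), (3, 0), (4, 3)}.
Total count |C(F_5)_aff| = 5.


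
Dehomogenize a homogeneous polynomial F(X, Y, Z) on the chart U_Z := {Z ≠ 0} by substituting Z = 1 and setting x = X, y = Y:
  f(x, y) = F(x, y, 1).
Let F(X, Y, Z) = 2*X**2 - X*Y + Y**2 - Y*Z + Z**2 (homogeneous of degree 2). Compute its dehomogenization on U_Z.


f(x, y) = 2*x**2 - x*y + y**2 - y + 1

On U_Z we set Z = 1. Each monomial c·X^i·Y^j·Z^k in F becomes c·x^i·y^j·1^k = c·x^i·y^j.
Substituting Z = 1: F(X, Y, 1) = 2*x**2 - x*y + y**2 - y + 1.
Note: deg(f) ≤ deg(F) = 2; strict inequality happens when F is divisible by Z (lost terms).


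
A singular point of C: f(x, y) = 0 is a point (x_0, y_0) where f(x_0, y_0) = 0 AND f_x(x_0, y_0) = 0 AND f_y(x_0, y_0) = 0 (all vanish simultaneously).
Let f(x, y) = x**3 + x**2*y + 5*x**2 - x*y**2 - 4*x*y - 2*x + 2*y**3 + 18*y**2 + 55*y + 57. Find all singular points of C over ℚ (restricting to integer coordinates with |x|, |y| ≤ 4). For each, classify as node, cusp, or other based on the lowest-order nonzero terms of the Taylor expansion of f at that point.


Singular points: {(-1, -3)}; classification: node.

Compute partial derivatives:
  f_x = 3*x**2 + 2*x*y + 10*x - y**2 - 4*y - 2.
  f_y = x**2 - 2*x*y - 4*x + 6*y**2 + 36*y + 55.
Scan x_0 ∈ {−4, ..., 4}. For each x_0, f_y(x_0, y) is a polynomial in y; find its integer roots y ∈ {−4, ..., 4}, then test f_x and f at those candidates.
  x = -4: f_y(-4, y) = 6*y**2 + 44*y + 87; no integer root y with |y| ≤ 4.
  x = -3: f_y(-3, y) = 6*y**2 + 42*y + 76; no integer root y with |y| ≤ 4.
  x = -2: f_y(-2, y) = 6*y**2 + 40*y + 67; no integer root y with |y| ≤ 4.
  x = -1: f_y(-1, y) = 6*y**2 + 38*y + 60; vanishes at y ∈ {-3}. (-1, -3): f_x = 0, f = 0 — SINGULAR.
  x = 0: f_y(0, y) = 6*y**2 + 36*y + 55; no integer root y with |y| ≤ 4.
  x = 1: f_y(1, y) = 6*y**2 + 34*y + 52; no integer root y with |y| ≤ 4.
  x = 2: f_y(2, y) = 6*y**2 + 32*y + 51; no integer root y with |y| ≤ 4.
  x = 3: f_y(3, y) = 6*y**2 + 30*y + 52; no integer root y with |y| ≤ 4.
  x = 4: f_y(4, y) = 6*y**2 + 28*y + 55; no integer root y with |y| ≤ 4.
Only singular point on the grid: (-1, -3).
Classify: substitute x = -1 + u, y = -3 + v and expand: f = u**3 + u**2*v - u**2 - u*v**2 + 2*v**3 + v**2.
No constant or linear terms (consistent with a singular point). Quadratic part: -u**2 + v**2. Cubic part: u**3 + u**2*v - u*v**2 + 2*v**3.
The quadratic part v**2 - u**2 = (v − u)(v + u) splits into two distinct linear factors, so there are two distinct tangent lines y − -3 = ±(x − -1) — this is a node (ordinary double point).
Classification: node.
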